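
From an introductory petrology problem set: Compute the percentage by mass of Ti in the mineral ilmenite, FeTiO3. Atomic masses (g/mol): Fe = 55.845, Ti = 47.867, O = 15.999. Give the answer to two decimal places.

M(FeTiO3) = 151.709 g/mol.
Ti contributes 1 × 47.867 = 47.867 g per mole.
47.867/151.709 = 0.3155 → 31.55%.

31.55 mass %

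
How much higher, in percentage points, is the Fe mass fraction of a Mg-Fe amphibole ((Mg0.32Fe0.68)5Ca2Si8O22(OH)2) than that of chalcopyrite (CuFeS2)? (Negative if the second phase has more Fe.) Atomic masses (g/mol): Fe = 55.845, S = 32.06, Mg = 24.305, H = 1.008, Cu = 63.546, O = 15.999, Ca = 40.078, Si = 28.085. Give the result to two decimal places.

M((Mg0.32Fe0.68)5Ca2Si8O22(OH)2) = 919.589 g/mol, so wt% Fe = 189.873/919.589 × 100 = 20.65%.
M(CuFeS2) = 183.511 g/mol, so wt% Fe = 55.845/183.511 × 100 = 30.43%.
20.65 − 30.43 = -9.78 pp.

-9.78 percentage points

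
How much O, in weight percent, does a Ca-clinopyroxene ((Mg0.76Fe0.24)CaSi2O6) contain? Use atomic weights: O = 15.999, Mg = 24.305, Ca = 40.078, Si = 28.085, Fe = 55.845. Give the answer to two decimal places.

M((Mg0.76Fe0.24)CaSi2O6) = 224.117 g/mol.
O contributes 6 × 15.999 = 95.994 g per mole.
95.994/224.117 = 0.4283 → 42.83%.

42.83 weight percent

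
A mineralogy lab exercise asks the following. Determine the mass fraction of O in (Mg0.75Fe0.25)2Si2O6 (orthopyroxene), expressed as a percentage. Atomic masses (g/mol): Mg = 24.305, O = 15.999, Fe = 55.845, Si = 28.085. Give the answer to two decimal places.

Molar mass of (Mg0.75Fe0.25)2Si2O6: 1.50×24.305 + 0.50×55.845 + 2×28.085 + 6×15.999 = 216.544 g/mol.
Mass of O per formula unit: 6 × 15.999 = 95.994 g.
Weight fraction O = 95.994 / 216.544 = 0.4433.

44.33 mass %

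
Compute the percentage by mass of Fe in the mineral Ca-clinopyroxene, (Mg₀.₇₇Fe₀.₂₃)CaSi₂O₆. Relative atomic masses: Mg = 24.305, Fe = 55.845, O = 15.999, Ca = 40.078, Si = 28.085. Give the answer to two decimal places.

Molar mass of (Mg₀.₇₇Fe₀.₂₃)CaSi₂O₆: 0.77*24.305 + 0.23*55.845 + 1*40.078 + 2*28.085 + 6*15.999 = 223.801 g/mol.
Mass of Fe per formula unit: 0.23 × 55.845 = 12.844 g.
Weight fraction Fe = 12.844 / 223.801 = 0.0574.

5.74 mass %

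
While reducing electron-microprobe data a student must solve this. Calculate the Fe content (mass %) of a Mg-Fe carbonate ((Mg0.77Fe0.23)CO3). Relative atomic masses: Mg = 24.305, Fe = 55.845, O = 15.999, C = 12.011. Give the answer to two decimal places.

14.03 mass %

Molar mass of (Mg0.77Fe0.23)CO3: 0.77×24.305 + 0.23×55.845 + 1×12.011 + 3×15.999 = 91.567 g/mol.
Mass of Fe per formula unit: 0.23 × 55.845 = 12.844 g.
Weight fraction Fe = 12.844 / 91.567 = 0.1403.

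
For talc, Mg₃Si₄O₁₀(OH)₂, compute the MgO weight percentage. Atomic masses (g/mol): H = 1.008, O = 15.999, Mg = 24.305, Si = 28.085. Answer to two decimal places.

31.88 wt%

Formula mass = 379.259 g/mol.
3 Mg → 3.0000 mol MgO per formula unit; M(MgO) = 40.304, so MgO mass = 120.912 g.
120.912/379.259 × 100 = 31.88 wt%.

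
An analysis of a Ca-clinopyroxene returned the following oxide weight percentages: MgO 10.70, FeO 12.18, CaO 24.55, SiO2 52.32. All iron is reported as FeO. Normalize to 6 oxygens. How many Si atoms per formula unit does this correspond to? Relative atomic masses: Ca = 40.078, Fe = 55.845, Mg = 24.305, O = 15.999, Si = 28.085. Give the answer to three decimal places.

1.998 Si apfu

10.70 wt% MgO ÷ 40.304 g/mol = 0.26548 mol, giving 0.26548 Mg and 0.26548 O.
12.18 wt% FeO ÷ 71.844 g/mol = 0.16953 mol, giving 0.16953 Fe and 0.16953 O.
24.55 wt% CaO ÷ 56.077 g/mol = 0.43779 mol, giving 0.43779 Ca and 0.43779 O.
52.32 wt% SiO2 ÷ 60.083 g/mol = 0.87080 mol, giving 0.87080 Si and 1.74160 O.
Oxygen sums to 2.61440; scaling by 6/2.61440 = 2.29498 puts the formula on 6 O.
Si: 0.87080 × 2.29498 = 1.998 atoms per formula unit.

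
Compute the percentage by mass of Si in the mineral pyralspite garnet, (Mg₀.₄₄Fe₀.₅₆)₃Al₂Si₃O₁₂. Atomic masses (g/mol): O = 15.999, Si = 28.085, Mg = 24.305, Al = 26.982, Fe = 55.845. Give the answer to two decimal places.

Formula mass = 1.32*24.305 + 1.68*55.845 + 2*26.982 + 3*28.085 + 12*15.999 = 456.109 g/mol, of which 84.255 g is Si.
So Si makes up 84.255/456.109 = 0.1847 of the mass, i.e. 18.47%.

18.47 weight percent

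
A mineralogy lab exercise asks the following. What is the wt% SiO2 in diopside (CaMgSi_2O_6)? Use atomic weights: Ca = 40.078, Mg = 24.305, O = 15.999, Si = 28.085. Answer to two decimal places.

55.49 wt%

Formula mass = 216.547 g/mol.
2 Si → 2.0000 mol SiO2 per formula unit; M(SiO2) = 60.083, so SiO2 mass = 120.166 g.
120.166/216.547 × 100 = 55.49 wt%.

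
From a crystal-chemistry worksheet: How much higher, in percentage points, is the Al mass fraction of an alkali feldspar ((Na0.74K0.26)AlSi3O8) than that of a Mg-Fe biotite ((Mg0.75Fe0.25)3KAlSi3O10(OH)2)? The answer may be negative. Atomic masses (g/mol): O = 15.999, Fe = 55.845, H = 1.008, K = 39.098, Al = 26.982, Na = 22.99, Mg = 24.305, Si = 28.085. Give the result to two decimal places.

4.01 percentage points

Al in (Na0.74K0.26)AlSi3O8: molar mass 266.407 g/mol; 1×26.982 = 26.982 g → 10.13 wt%.
Al in (Mg0.75Fe0.25)3KAlSi3O10(OH)2: molar mass 440.909 g/mol; 1×26.982 = 26.982 g → 6.12 wt%.
Difference = 10.13 − 6.12 = 4.01 percentage points.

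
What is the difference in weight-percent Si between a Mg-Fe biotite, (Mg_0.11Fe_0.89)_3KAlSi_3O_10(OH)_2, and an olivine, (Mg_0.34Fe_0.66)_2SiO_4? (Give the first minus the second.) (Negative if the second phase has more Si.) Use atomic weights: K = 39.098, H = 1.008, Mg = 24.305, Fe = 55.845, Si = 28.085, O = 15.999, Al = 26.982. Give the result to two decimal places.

1.40 percentage points

First mineral: 84.255 g Si in 501.466 g formula = 16.80 wt% Si.
Second mineral: 28.085 g Si in 182.324 g formula = 15.40 wt% Si.
16.80% − 15.40% gives a difference of 1.40 percentage points.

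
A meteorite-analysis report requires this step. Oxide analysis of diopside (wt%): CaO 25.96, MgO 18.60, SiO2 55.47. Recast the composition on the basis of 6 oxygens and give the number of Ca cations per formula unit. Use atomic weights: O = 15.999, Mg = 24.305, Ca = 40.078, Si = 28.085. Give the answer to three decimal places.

25.96 wt% CaO ÷ 56.077 g/mol = 0.46293 mol, giving 0.46293 Ca and 0.46293 O.
18.60 wt% MgO ÷ 40.304 g/mol = 0.46149 mol, giving 0.46149 Mg and 0.46149 O.
55.47 wt% SiO2 ÷ 60.083 g/mol = 0.92322 mol, giving 0.92322 Si and 1.84644 O.
Oxygen sums to 2.77086; scaling by 6/2.77086 = 2.16539 puts the formula on 6 O.
Ca: 0.46293 × 2.16539 = 1.002 atoms per formula unit.

1.002 Ca apfu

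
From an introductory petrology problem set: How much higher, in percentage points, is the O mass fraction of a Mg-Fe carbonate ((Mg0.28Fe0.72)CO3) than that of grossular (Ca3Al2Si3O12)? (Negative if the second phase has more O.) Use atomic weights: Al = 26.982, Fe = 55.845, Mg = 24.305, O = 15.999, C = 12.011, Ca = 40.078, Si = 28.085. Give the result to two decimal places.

2.23 percentage points

M((Mg0.28Fe0.72)CO3) = 107.022 g/mol, so wt% O = 47.997/107.022 × 100 = 44.85%.
M(Ca3Al2Si3O12) = 450.441 g/mol, so wt% O = 191.988/450.441 × 100 = 42.62%.
44.85 − 42.62 = 2.23 pp.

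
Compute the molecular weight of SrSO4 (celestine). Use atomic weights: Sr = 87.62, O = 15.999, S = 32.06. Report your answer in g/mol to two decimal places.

183.68 g/mol

The formula mass is the sum 1(87.62) + 1(32.06) + 4(15.999).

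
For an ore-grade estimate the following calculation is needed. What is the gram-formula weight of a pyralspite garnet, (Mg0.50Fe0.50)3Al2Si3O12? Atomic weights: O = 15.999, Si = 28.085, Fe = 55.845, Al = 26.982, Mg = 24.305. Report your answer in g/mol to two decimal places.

450.43 g/mol

The formula mass is the sum 1.50×24.305 + 1.50×55.845 + 2×26.982 + 3×28.085 + 12×15.999.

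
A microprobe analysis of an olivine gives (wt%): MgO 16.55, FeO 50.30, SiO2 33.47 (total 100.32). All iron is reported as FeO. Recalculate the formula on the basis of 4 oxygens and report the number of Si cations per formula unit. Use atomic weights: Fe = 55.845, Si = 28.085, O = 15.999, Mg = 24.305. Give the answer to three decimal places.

16.55 wt% MgO ÷ 40.304 g/mol = 0.41063 mol, giving 0.41063 Mg and 0.41063 O.
50.30 wt% FeO ÷ 71.844 g/mol = 0.70013 mol, giving 0.70013 Fe and 0.70013 O.
33.47 wt% SiO2 ÷ 60.083 g/mol = 0.55706 mol, giving 0.55706 Si and 1.11412 O.
Oxygen sums to 2.22488; scaling by 4/2.22488 = 1.79785 puts the formula on 4 O.
Si: 0.55706 × 1.79785 = 1.002 atoms per formula unit.

1.002 Si apfu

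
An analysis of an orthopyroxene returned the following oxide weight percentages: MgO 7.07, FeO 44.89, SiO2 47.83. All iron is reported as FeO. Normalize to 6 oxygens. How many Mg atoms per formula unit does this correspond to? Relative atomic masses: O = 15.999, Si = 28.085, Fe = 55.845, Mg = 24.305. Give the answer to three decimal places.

MgO: 7.07/40.304 = 0.17542 mol → 0.17542 mol Mg, 0.17542 mol O.
FeO: 44.89/71.844 = 0.62483 mol → 0.62483 mol Fe, 0.62483 mol O.
SiO2: 47.83/60.083 = 0.79607 mol → 0.79607 mol Si, 1.59214 mol O.
Total oxygen = 2.39239 mol. Normalization factor = 6/2.39239 = 2.50795.
Mg per 6 O = 0.17542 × 2.50795 = 0.440.

0.440 Mg apfu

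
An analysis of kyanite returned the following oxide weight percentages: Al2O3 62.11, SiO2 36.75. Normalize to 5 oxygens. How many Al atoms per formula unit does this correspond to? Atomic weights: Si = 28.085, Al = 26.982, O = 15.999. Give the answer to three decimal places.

1.997 Al apfu

Al2O3 (M=101.961): mol = 0.60915; Al = 1.21830, O = 1.82745.
SiO2 (M=60.083): mol = 0.61165; Si = 0.61165, O = 1.22330.
ΣO = 3.05075; factor = 5/ΣO = 1.63894.
Al apfu = 1.21830 × 1.63894 = 1.997.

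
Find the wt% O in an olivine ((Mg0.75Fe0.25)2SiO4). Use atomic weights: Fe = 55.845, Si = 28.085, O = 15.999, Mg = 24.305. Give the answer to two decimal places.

M((Mg0.75Fe0.25)2SiO4) = 156.461 g/mol.
O contributes 4 × 15.999 = 63.996 g per mole.
63.996/156.461 = 0.4090 → 40.90%.

40.90 mass %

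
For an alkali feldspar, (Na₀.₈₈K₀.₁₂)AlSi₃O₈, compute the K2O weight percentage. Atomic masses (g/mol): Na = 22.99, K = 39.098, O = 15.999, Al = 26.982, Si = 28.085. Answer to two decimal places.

M((Na₀.₈₈K₀.₁₂)AlSi₃O₈) = 264.152 g/mol; M(K2O) = 94.195 g/mol.
Moles K2O per formula unit = 0.12 K ÷ 2 = 0.0600.
K2O fraction = (0.0600 × 94.195) / 264.152 = 5.652/264.152 = 0.0214.

2.14 wt%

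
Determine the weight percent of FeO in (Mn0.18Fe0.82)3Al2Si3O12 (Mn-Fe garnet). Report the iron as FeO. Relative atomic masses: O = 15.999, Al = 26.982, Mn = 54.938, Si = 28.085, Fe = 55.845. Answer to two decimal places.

M((Mn0.18Fe0.82)3Al2Si3O12) = 497.252 g/mol; M(FeO) = 71.844 g/mol.
Moles FeO per formula unit = 2.46 Fe ÷ 1 = 2.4600.
FeO fraction = (2.4600 × 71.844) / 497.252 = 176.736/497.252 = 0.3554.

35.54 wt%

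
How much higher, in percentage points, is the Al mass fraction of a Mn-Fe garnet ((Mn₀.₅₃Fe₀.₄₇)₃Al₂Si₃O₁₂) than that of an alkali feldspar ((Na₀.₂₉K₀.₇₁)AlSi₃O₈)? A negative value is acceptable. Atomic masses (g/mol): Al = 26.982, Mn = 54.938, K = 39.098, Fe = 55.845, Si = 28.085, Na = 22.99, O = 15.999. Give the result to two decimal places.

1.01 percentage points

First mineral: 53.964 g Al in 496.300 g formula = 10.87 wt% Al.
Second mineral: 26.982 g Al in 273.656 g formula = 9.86 wt% Al.
10.87% − 9.86% gives a difference of 1.01 percentage points.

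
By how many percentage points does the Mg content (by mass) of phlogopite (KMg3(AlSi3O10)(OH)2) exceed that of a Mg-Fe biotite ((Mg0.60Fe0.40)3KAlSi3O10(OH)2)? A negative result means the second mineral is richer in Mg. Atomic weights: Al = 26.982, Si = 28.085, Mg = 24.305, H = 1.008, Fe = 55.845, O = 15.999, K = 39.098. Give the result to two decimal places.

7.86 percentage points

First mineral: 72.915 g Mg in 417.254 g formula = 17.47 wt% Mg.
Second mineral: 43.749 g Mg in 455.102 g formula = 9.61 wt% Mg.
17.47% − 9.61% gives a difference of 7.86 percentage points.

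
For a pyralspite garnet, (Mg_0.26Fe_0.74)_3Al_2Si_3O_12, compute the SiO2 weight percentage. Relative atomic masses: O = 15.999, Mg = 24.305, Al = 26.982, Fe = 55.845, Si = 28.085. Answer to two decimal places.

Formula mass = 473.141 g/mol.
3 Si → 3.0000 mol SiO2 per formula unit; M(SiO2) = 60.083, so SiO2 mass = 180.249 g.
180.249/473.141 × 100 = 38.10 wt%.

38.10 wt%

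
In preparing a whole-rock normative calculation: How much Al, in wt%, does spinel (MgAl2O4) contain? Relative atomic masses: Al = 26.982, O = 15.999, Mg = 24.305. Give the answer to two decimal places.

Formula mass = 1×24.305 + 2×26.982 + 4×15.999 = 142.265 g/mol, of which 53.964 g is Al.
So Al makes up 53.964/142.265 = 0.3793 of the mass, i.e. 37.93%.

37.93 wt%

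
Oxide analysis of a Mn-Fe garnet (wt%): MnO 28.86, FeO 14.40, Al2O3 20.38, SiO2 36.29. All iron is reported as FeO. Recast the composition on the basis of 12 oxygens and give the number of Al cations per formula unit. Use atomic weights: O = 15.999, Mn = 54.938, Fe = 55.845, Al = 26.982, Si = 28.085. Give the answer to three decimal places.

MnO (M=70.937): mol = 0.40684; Mn = 0.40684, O = 0.40684.
FeO (M=71.844): mol = 0.20043; Fe = 0.20043, O = 0.20043.
Al2O3 (M=101.961): mol = 0.19988; Al = 0.39976, O = 0.59964.
SiO2 (M=60.083): mol = 0.60400; Si = 0.60400, O = 1.20800.
ΣO = 2.41491; factor = 12/ΣO = 4.96913.
Al apfu = 0.39976 × 4.96913 = 1.986.

1.986 Al apfu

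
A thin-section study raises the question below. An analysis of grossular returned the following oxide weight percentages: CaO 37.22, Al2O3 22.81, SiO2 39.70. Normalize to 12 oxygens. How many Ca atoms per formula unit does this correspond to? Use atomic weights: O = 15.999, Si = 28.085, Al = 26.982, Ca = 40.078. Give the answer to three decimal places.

2.998 Ca apfu

37.22 wt% CaO ÷ 56.077 g/mol = 0.66373 mol, giving 0.66373 Ca and 0.66373 O.
22.81 wt% Al2O3 ÷ 101.961 g/mol = 0.22371 mol, giving 0.44742 Al and 0.67113 O.
39.70 wt% SiO2 ÷ 60.083 g/mol = 0.66075 mol, giving 0.66075 Si and 1.32150 O.
Oxygen sums to 2.65636; scaling by 12/2.65636 = 4.51746 puts the formula on 12 O.
Ca: 0.66373 × 4.51746 = 2.998 atoms per formula unit.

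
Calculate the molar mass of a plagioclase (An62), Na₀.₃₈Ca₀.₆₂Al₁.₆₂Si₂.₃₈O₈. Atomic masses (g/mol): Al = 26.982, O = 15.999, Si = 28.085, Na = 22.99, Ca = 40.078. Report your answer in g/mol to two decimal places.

272.13 g/mol

The formula mass is the sum 0.38(22.99) + 0.62(40.078) + 1.62(26.982) + 2.38(28.085) + 8(15.999).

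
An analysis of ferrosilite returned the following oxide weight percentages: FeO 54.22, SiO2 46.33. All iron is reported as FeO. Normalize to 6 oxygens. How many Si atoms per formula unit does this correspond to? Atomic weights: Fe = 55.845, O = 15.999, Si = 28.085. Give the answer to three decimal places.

FeO: 54.22/71.844 = 0.75469 mol → 0.75469 mol Fe, 0.75469 mol O.
SiO2: 46.33/60.083 = 0.77110 mol → 0.77110 mol Si, 1.54220 mol O.
Total oxygen = 2.29689 mol. Normalization factor = 6/2.29689 = 2.61223.
Si per 6 O = 0.77110 × 2.61223 = 2.014.

2.014 Si apfu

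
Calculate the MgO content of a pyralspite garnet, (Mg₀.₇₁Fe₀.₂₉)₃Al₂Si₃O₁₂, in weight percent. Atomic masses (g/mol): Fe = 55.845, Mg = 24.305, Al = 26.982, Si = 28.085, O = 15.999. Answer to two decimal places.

Molar mass of (Mg₀.₇₁Fe₀.₂₉)₃Al₂Si₃O₁₂ = 2.13×24.305 + 0.87×55.845 + 2×26.982 + 3×28.085 + 12×15.999 = 430.562 g/mol.
Each formula unit contains 2.13 Mg, equivalent to 2.13/1 = 2.1300 mol MgO.
M(MgO) = 1×24.305 + 1×15.999 = 40.304 g/mol.
Mass of MgO per formula unit = 2.1300 × 40.304 = 85.848 g.
MgO wt% = 85.848 / 430.562 × 100 = 19.94%.

19.94 wt%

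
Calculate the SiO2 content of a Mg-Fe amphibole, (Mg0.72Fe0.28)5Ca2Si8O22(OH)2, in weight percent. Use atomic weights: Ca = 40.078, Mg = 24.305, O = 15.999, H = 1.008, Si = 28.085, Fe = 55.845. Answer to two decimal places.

Formula mass = 856.509 g/mol.
8 Si → 8.0000 mol SiO2 per formula unit; M(SiO2) = 60.083, so SiO2 mass = 480.664 g.
480.664/856.509 × 100 = 56.12 wt%.

56.12 wt%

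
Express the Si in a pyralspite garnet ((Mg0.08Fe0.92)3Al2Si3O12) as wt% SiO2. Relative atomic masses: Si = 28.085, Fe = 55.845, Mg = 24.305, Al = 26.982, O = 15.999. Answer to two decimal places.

36.77 wt%

M((Mg0.08Fe0.92)3Al2Si3O12) = 490.172 g/mol; M(SiO2) = 60.083 g/mol.
Moles SiO2 per formula unit = 3 Si ÷ 1 = 3.0000.
SiO2 fraction = (3.0000 × 60.083) / 490.172 = 180.249/490.172 = 0.3677.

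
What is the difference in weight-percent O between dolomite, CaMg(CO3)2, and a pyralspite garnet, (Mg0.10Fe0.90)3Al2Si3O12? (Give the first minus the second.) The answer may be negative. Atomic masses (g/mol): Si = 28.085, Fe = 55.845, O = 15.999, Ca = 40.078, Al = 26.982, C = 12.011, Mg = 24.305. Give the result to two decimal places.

12.74 percentage points

First mineral: 95.994 g O in 184.399 g formula = 52.06 wt% O.
Second mineral: 191.988 g O in 488.280 g formula = 39.32 wt% O.
52.06% − 39.32% gives a difference of 12.74 percentage points.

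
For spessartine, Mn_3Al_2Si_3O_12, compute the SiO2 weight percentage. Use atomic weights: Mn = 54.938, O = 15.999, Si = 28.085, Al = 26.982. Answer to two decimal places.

36.41 wt%

Formula mass = 495.021 g/mol.
3 Si → 3.0000 mol SiO2 per formula unit; M(SiO2) = 60.083, so SiO2 mass = 180.249 g.
180.249/495.021 × 100 = 36.41 wt%.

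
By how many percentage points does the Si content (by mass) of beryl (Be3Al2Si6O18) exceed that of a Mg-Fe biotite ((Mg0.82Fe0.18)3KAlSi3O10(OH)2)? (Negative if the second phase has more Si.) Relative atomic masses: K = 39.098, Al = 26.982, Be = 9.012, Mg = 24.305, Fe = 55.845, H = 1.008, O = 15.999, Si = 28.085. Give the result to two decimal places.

First mineral: 168.510 g Si in 537.492 g formula = 31.35 wt% Si.
Second mineral: 84.255 g Si in 434.286 g formula = 19.40 wt% Si.
31.35% − 19.40% gives a difference of 11.95 percentage points.

11.95 percentage points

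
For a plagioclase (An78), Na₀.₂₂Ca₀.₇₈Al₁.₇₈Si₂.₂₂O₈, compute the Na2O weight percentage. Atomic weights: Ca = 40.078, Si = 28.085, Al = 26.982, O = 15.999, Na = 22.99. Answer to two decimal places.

M(Na₀.₂₂Ca₀.₇₈Al₁.₇₈Si₂.₂₂O₈) = 274.687 g/mol; M(Na2O) = 61.979 g/mol.
Moles Na2O per formula unit = 0.22 Na ÷ 2 = 0.1100.
Na2O fraction = (0.1100 × 61.979) / 274.687 = 6.818/274.687 = 0.0248.

2.48 wt%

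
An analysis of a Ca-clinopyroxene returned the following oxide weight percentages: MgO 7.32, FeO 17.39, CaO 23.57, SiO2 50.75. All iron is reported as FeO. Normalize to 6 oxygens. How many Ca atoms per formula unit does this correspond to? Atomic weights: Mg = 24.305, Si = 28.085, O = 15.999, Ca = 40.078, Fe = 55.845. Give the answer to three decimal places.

MgO: 7.32/40.304 = 0.18162 mol → 0.18162 mol Mg, 0.18162 mol O.
FeO: 17.39/71.844 = 0.24205 mol → 0.24205 mol Fe, 0.24205 mol O.
CaO: 23.57/56.077 = 0.42031 mol → 0.42031 mol Ca, 0.42031 mol O.
SiO2: 50.75/60.083 = 0.84466 mol → 0.84466 mol Si, 1.68932 mol O.
Total oxygen = 2.53330 mol. Normalization factor = 6/2.53330 = 2.36845.
Ca per 6 O = 0.42031 × 2.36845 = 0.995.

0.995 Ca apfu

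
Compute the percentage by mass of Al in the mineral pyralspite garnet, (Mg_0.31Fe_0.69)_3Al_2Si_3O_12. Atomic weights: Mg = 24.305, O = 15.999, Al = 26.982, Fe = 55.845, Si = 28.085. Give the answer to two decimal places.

Molar mass of (Mg_0.31Fe_0.69)_3Al_2Si_3O_12: 0.93·24.305 + 2.07·55.845 + 2·26.982 + 3·28.085 + 12·15.999 = 468.410 g/mol.
Mass of Al per formula unit: 2 × 26.982 = 53.964 g.
Weight fraction Al = 53.964 / 468.410 = 0.1152.

11.52 weight percent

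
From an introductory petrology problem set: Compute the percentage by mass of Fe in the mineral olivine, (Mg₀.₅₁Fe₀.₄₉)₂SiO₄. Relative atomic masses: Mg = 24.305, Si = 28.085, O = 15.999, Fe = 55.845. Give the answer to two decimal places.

31.89 wt%

Formula mass = 1.02·24.305 + 0.98·55.845 + 1·28.085 + 4·15.999 = 171.600 g/mol, of which 54.728 g is Fe.
So Fe makes up 54.728/171.600 = 0.3189 of the mass, i.e. 31.89%.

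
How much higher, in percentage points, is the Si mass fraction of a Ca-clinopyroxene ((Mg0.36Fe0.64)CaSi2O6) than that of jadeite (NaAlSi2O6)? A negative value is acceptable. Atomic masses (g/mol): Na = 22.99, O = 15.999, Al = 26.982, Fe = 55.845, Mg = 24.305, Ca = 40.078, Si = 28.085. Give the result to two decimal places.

First mineral: 56.170 g Si in 236.733 g formula = 23.73 wt% Si.
Second mineral: 56.170 g Si in 202.136 g formula = 27.79 wt% Si.
23.73% − 27.79% gives a difference of -4.06 percentage points.

-4.06 percentage points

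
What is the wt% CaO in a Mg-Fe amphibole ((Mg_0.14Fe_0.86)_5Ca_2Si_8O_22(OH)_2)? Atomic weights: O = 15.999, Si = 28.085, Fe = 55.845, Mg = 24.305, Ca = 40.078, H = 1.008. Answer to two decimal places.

11.83 wt%

Formula mass = 947.975 g/mol.
2 Ca → 2.0000 mol CaO per formula unit; M(CaO) = 56.077, so CaO mass = 112.154 g.
112.154/947.975 × 100 = 11.83 wt%.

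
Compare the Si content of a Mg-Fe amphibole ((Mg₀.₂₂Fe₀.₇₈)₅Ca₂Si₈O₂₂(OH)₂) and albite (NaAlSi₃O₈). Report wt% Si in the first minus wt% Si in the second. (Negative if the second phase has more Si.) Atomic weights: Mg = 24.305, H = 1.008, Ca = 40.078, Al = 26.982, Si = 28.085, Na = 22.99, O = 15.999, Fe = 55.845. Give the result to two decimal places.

Si in (Mg₀.₂₂Fe₀.₇₈)₅Ca₂Si₈O₂₂(OH)₂: molar mass 935.359 g/mol; 8×28.085 = 224.680 g → 24.02 wt%.
Si in NaAlSi₃O₈: molar mass 262.219 g/mol; 3×28.085 = 84.255 g → 32.13 wt%.
Difference = 24.02 − 32.13 = -8.11 percentage points.

-8.11 percentage points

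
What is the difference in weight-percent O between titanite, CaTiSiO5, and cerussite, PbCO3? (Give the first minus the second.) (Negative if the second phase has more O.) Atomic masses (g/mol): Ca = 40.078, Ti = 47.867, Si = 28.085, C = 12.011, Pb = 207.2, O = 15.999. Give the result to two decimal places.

O in CaTiSiO5: molar mass 196.025 g/mol; 5×15.999 = 79.995 g → 40.81 wt%.
O in PbCO3: molar mass 267.208 g/mol; 3×15.999 = 47.997 g → 17.96 wt%.
Difference = 40.81 − 17.96 = 22.85 percentage points.

22.85 percentage points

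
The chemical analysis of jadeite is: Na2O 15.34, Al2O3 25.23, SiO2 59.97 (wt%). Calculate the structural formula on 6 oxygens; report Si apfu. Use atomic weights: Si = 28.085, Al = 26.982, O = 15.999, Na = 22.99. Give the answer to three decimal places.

2.006 Si apfu

15.34 wt% Na2O ÷ 61.979 g/mol = 0.24750 mol, giving 0.49500 Na and 0.24750 O.
25.23 wt% Al2O3 ÷ 101.961 g/mol = 0.24745 mol, giving 0.49490 Al and 0.74235 O.
59.97 wt% SiO2 ÷ 60.083 g/mol = 0.99812 mol, giving 0.99812 Si and 1.99624 O.
Oxygen sums to 2.98609; scaling by 6/2.98609 = 2.00932 puts the formula on 6 O.
Si: 0.99812 × 2.00932 = 2.006 atoms per formula unit.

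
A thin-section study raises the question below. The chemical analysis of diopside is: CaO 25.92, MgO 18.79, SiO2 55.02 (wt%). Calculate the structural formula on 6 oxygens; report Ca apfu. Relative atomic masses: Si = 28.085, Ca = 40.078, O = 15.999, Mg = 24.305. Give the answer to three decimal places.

1.005 Ca apfu

CaO: 25.92/56.077 = 0.46222 mol → 0.46222 mol Ca, 0.46222 mol O.
MgO: 18.79/40.304 = 0.46621 mol → 0.46621 mol Mg, 0.46621 mol O.
SiO2: 55.02/60.083 = 0.91573 mol → 0.91573 mol Si, 1.83146 mol O.
Total oxygen = 2.75989 mol. Normalization factor = 6/2.75989 = 2.17400.
Ca per 6 O = 0.46222 × 2.17400 = 1.005.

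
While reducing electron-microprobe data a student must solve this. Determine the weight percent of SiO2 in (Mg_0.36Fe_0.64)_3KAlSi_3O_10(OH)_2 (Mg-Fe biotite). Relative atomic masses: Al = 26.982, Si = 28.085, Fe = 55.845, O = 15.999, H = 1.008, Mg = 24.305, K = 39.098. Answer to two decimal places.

Formula mass = 477.811 g/mol.
3 Si → 3.0000 mol SiO2 per formula unit; M(SiO2) = 60.083, so SiO2 mass = 180.249 g.
180.249/477.811 × 100 = 37.72 wt%.

37.72 wt%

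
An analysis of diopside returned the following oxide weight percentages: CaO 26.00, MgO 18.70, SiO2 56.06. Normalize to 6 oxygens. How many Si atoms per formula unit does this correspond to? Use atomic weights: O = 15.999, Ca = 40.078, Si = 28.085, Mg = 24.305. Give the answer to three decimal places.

CaO: 26.00/56.077 = 0.46365 mol → 0.46365 mol Ca, 0.46365 mol O.
MgO: 18.70/40.304 = 0.46397 mol → 0.46397 mol Mg, 0.46397 mol O.
SiO2: 56.06/60.083 = 0.93304 mol → 0.93304 mol Si, 1.86608 mol O.
Total oxygen = 2.79370 mol. Normalization factor = 6/2.79370 = 2.14769.
Si per 6 O = 0.93304 × 2.14769 = 2.004.

2.004 Si apfu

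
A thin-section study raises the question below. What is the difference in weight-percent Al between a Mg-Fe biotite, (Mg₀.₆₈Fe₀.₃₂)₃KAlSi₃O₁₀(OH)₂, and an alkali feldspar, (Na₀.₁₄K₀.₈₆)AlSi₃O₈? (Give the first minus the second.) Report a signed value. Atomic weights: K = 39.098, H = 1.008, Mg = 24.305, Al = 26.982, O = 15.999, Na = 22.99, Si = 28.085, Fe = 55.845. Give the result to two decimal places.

M((Mg₀.₆₈Fe₀.₃₂)₃KAlSi₃O₁₀(OH)₂) = 447.532 g/mol, so wt% Al = 26.982/447.532 × 100 = 6.03%.
M((Na₀.₁₄K₀.₈₆)AlSi₃O₈) = 276.072 g/mol, so wt% Al = 26.982/276.072 × 100 = 9.77%.
6.03 − 9.77 = -3.74 pp.

-3.74 percentage points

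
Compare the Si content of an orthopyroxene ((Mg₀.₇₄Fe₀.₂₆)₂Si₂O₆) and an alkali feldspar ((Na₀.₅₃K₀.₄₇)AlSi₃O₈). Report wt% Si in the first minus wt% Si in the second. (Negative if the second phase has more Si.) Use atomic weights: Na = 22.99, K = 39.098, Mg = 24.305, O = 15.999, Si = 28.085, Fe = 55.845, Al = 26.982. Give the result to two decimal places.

-5.37 percentage points

M((Mg₀.₇₄Fe₀.₂₆)₂Si₂O₆) = 217.175 g/mol, so wt% Si = 56.170/217.175 × 100 = 25.86%.
M((Na₀.₅₃K₀.₄₇)AlSi₃O₈) = 269.790 g/mol, so wt% Si = 84.255/269.790 × 100 = 31.23%.
25.86 − 31.23 = -5.37 pp.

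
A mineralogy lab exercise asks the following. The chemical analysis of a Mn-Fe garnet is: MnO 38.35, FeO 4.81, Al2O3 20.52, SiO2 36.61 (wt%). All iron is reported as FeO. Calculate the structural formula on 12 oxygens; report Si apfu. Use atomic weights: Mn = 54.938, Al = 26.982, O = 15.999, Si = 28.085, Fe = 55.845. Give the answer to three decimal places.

MnO (M=70.937): mol = 0.54062; Mn = 0.54062, O = 0.54062.
FeO (M=71.844): mol = 0.06695; Fe = 0.06695, O = 0.06695.
Al2O3 (M=101.961): mol = 0.20125; Al = 0.40250, O = 0.60375.
SiO2 (M=60.083): mol = 0.60932; Si = 0.60932, O = 1.21864.
ΣO = 2.42996; factor = 12/ΣO = 4.93835.
Si apfu = 0.60932 × 4.93835 = 3.009.

3.009 Si apfu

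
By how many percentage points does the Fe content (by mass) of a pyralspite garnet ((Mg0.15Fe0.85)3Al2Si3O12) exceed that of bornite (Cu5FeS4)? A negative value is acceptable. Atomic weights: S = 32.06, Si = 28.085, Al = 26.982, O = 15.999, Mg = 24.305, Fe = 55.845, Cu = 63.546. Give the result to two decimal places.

Fe in (Mg0.15Fe0.85)3Al2Si3O12: molar mass 483.549 g/mol; 2.55×55.845 = 142.405 g → 29.45 wt%.
Fe in Cu5FeS4: molar mass 501.815 g/mol; 1×55.845 = 55.845 g → 11.13 wt%.
Difference = 29.45 − 11.13 = 18.32 percentage points.

18.32 percentage points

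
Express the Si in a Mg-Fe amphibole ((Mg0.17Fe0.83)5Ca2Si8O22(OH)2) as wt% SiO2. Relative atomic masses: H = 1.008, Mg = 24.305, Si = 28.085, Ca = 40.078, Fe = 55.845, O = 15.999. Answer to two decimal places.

50.96 wt%

Molar mass of (Mg0.17Fe0.83)5Ca2Si8O22(OH)2 = 0.85*24.305 + 4.15*55.845 + 2*40.078 + 8*28.085 + 24*15.999 + 2*1.008 = 943.244 g/mol.
Each formula unit contains 8 Si, equivalent to 8/1 = 8.0000 mol SiO2.
M(SiO2) = 1×28.085 + 2×15.999 = 60.083 g/mol.
Mass of SiO2 per formula unit = 8.0000 × 60.083 = 480.664 g.
SiO2 wt% = 480.664 / 943.244 × 100 = 50.96%.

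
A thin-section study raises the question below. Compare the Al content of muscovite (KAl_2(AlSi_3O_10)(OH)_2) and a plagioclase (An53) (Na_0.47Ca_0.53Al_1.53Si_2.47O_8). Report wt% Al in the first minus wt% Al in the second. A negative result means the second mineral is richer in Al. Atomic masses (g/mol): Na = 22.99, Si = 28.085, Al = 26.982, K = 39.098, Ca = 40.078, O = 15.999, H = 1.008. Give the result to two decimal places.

Al in KAl_2(AlSi_3O_10)(OH)_2: molar mass 398.303 g/mol; 3×26.982 = 80.946 g → 20.32 wt%.
Al in Na_0.47Ca_0.53Al_1.53Si_2.47O_8: molar mass 270.691 g/mol; 1.53×26.982 = 41.282 g → 15.25 wt%.
Difference = 20.32 − 15.25 = 5.07 percentage points.

5.07 percentage points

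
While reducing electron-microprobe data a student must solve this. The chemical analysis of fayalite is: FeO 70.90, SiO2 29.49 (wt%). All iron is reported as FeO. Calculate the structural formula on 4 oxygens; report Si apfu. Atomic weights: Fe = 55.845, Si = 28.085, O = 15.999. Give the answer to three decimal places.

FeO (M=71.844): mol = 0.98686; Fe = 0.98686, O = 0.98686.
SiO2 (M=60.083): mol = 0.49082; Si = 0.49082, O = 0.98164.
ΣO = 1.96850; factor = 4/ΣO = 2.03200.
Si apfu = 0.49082 × 2.03200 = 0.997.

0.997 Si apfu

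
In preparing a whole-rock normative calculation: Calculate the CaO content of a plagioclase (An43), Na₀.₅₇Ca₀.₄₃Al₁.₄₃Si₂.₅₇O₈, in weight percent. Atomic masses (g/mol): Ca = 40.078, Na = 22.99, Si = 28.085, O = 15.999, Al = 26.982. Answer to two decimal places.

8.96 wt%

M(Na₀.₅₇Ca₀.₄₃Al₁.₄₃Si₂.₅₇O₈) = 269.093 g/mol; M(CaO) = 56.077 g/mol.
Moles CaO per formula unit = 0.43 Ca ÷ 1 = 0.4300.
CaO fraction = (0.4300 × 56.077) / 269.093 = 24.113/269.093 = 0.0896.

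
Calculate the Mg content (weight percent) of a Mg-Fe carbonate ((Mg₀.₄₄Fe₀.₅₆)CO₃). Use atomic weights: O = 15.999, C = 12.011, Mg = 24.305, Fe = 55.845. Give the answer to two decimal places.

10.49 weight percent

Molar mass of (Mg₀.₄₄Fe₀.₅₆)CO₃: 0.44*24.305 + 0.56*55.845 + 1*12.011 + 3*15.999 = 101.975 g/mol.
Mass of Mg per formula unit: 0.44 × 24.305 = 10.694 g.
Weight fraction Mg = 10.694 / 101.975 = 0.1049.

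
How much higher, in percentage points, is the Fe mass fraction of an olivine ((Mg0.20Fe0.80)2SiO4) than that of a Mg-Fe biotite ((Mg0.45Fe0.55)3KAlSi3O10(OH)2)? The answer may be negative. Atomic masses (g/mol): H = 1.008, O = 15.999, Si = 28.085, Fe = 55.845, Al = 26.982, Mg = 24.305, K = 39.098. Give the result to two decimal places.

M((Mg0.20Fe0.80)2SiO4) = 191.155 g/mol, so wt% Fe = 89.352/191.155 × 100 = 46.74%.
M((Mg0.45Fe0.55)3KAlSi3O10(OH)2) = 469.295 g/mol, so wt% Fe = 92.144/469.295 × 100 = 19.63%.
46.74 − 19.63 = 27.11 pp.

27.11 percentage points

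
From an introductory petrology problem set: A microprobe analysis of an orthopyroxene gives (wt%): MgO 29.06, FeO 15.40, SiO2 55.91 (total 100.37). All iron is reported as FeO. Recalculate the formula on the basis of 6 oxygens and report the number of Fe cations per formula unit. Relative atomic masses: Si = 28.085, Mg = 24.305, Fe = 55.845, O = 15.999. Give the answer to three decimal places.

0.460 Fe apfu

MgO (M=40.304): mol = 0.72102; Mg = 0.72102, O = 0.72102.
FeO (M=71.844): mol = 0.21435; Fe = 0.21435, O = 0.21435.
SiO2 (M=60.083): mol = 0.93055; Si = 0.93055, O = 1.86110.
ΣO = 2.79647; factor = 6/ΣO = 2.14556.
Fe apfu = 0.21435 × 2.14556 = 0.460.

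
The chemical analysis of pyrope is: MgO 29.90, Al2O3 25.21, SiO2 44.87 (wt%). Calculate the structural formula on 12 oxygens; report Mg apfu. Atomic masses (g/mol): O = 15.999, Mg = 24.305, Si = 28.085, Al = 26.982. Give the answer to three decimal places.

MgO: 29.90/40.304 = 0.74186 mol → 0.74186 mol Mg, 0.74186 mol O.
Al2O3: 25.21/101.961 = 0.24725 mol → 0.49450 mol Al, 0.74175 mol O.
SiO2: 44.87/60.083 = 0.74680 mol → 0.74680 mol Si, 1.49360 mol O.
Total oxygen = 2.97721 mol. Normalization factor = 12/2.97721 = 4.03062.
Mg per 12 O = 0.74186 × 4.03062 = 2.990.

2.990 Mg apfu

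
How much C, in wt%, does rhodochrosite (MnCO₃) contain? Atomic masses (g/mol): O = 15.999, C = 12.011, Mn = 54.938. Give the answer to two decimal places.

10.45 wt%

M(MnCO₃) = 114.946 g/mol.
C contributes 1 × 12.011 = 12.011 g per mole.
12.011/114.946 = 0.1045 → 10.45%.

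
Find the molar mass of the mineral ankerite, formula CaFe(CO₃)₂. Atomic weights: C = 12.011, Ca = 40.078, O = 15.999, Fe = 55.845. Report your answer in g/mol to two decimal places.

Ca: 1 × 40.078 = 40.0780
Fe: 1 × 55.845 = 55.8450
C: 2 × 12.011 = 24.0220
O: 6 × 15.999 = 95.9940
Summing the contributions gives the formula mass.

215.94 g/mol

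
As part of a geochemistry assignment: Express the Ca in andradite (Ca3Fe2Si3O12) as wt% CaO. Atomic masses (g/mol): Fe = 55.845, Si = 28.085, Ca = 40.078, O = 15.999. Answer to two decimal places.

33.11 wt%

Formula mass = 508.167 g/mol.
3 Ca → 3.0000 mol CaO per formula unit; M(CaO) = 56.077, so CaO mass = 168.231 g.
168.231/508.167 × 100 = 33.11 wt%.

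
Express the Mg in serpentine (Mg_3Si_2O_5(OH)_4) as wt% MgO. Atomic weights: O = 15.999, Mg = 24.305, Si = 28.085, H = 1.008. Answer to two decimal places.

43.63 wt%

M(Mg_3Si_2O_5(OH)_4) = 277.108 g/mol; M(MgO) = 40.304 g/mol.
Moles MgO per formula unit = 3 Mg ÷ 1 = 3.0000.
MgO fraction = (3.0000 × 40.304) / 277.108 = 120.912/277.108 = 0.4363.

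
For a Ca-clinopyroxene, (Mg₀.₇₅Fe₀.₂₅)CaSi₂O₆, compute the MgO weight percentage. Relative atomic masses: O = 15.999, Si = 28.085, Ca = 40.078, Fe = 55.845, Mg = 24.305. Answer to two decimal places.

M((Mg₀.₇₅Fe₀.₂₅)CaSi₂O₆) = 224.432 g/mol; M(MgO) = 40.304 g/mol.
Moles MgO per formula unit = 0.75 Mg ÷ 1 = 0.7500.
MgO fraction = (0.7500 × 40.304) / 224.432 = 30.228/224.432 = 0.1347.

13.47 wt%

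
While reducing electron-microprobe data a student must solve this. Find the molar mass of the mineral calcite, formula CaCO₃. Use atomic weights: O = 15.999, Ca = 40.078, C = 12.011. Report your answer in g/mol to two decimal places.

100.09 g/mol

The formula mass is the sum 1×40.078 + 1×12.011 + 3×15.999.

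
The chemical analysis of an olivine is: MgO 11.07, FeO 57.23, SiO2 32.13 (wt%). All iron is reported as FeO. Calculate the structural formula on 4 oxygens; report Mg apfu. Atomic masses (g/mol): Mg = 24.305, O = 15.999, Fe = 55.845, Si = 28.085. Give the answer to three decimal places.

MgO: 11.07/40.304 = 0.27466 mol → 0.27466 mol Mg, 0.27466 mol O.
FeO: 57.23/71.844 = 0.79659 mol → 0.79659 mol Fe, 0.79659 mol O.
SiO2: 32.13/60.083 = 0.53476 mol → 0.53476 mol Si, 1.06952 mol O.
Total oxygen = 2.14077 mol. Normalization factor = 4/2.14077 = 1.86849.
Mg per 4 O = 0.27466 × 1.86849 = 0.513.

0.513 Mg apfu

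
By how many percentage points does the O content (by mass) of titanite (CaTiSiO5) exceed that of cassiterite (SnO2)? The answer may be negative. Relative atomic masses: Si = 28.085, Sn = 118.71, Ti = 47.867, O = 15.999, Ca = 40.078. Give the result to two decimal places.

O in CaTiSiO5: molar mass 196.025 g/mol; 5×15.999 = 79.995 g → 40.81 wt%.
O in SnO2: molar mass 150.708 g/mol; 2×15.999 = 31.998 g → 21.23 wt%.
Difference = 40.81 − 21.23 = 19.58 percentage points.

19.58 percentage points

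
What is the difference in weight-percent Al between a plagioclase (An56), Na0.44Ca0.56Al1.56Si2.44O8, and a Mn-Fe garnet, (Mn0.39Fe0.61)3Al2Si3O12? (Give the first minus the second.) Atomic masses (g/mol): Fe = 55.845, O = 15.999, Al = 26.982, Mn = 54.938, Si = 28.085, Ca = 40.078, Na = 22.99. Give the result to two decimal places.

4.66 percentage points

First mineral: 42.092 g Al in 271.171 g formula = 15.52 wt% Al.
Second mineral: 53.964 g Al in 496.681 g formula = 10.86 wt% Al.
15.52% − 10.86% gives a difference of 4.66 percentage points.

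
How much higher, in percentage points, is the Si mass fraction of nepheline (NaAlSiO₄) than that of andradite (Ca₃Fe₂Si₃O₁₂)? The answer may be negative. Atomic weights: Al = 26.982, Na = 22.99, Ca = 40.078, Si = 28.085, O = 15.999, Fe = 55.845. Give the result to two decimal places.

M(NaAlSiO₄) = 142.053 g/mol, so wt% Si = 28.085/142.053 × 100 = 19.77%.
M(Ca₃Fe₂Si₃O₁₂) = 508.167 g/mol, so wt% Si = 84.255/508.167 × 100 = 16.58%.
19.77 − 16.58 = 3.19 pp.

3.19 percentage points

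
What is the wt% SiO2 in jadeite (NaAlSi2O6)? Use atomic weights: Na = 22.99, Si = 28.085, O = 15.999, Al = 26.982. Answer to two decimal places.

Molar mass of NaAlSi2O6 = 1·22.99 + 1·26.982 + 2·28.085 + 6·15.999 = 202.136 g/mol.
Each formula unit contains 2 Si, equivalent to 2/1 = 2.0000 mol SiO2.
M(SiO2) = 1×28.085 + 2×15.999 = 60.083 g/mol.
Mass of SiO2 per formula unit = 2.0000 × 60.083 = 120.166 g.
SiO2 wt% = 120.166 / 202.136 × 100 = 59.45%.

59.45 wt%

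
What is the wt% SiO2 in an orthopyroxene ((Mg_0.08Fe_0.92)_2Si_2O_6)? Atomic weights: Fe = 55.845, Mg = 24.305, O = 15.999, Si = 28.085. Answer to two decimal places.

Molar mass of (Mg_0.08Fe_0.92)_2Si_2O_6 = 0.16×24.305 + 1.84×55.845 + 2×28.085 + 6×15.999 = 258.808 g/mol.
Each formula unit contains 2 Si, equivalent to 2/1 = 2.0000 mol SiO2.
M(SiO2) = 1×28.085 + 2×15.999 = 60.083 g/mol.
Mass of SiO2 per formula unit = 2.0000 × 60.083 = 120.166 g.
SiO2 wt% = 120.166 / 258.808 × 100 = 46.43%.

46.43 wt%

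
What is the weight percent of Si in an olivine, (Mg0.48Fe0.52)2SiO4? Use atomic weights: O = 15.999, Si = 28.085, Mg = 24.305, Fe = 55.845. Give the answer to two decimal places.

16.19 weight percent

Formula mass = 0.96×24.305 + 1.04×55.845 + 1×28.085 + 4×15.999 = 173.493 g/mol, of which 28.085 g is Si.
So Si makes up 28.085/173.493 = 0.1619 of the mass, i.e. 16.19%.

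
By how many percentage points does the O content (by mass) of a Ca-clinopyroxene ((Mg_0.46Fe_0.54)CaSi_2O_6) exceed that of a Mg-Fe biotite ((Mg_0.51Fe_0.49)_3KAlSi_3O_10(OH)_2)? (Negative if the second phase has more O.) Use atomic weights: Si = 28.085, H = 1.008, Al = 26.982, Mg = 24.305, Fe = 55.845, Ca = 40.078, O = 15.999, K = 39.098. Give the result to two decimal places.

O in (Mg_0.46Fe_0.54)CaSi_2O_6: molar mass 233.579 g/mol; 6×15.999 = 95.994 g → 41.10 wt%.
O in (Mg_0.51Fe_0.49)_3KAlSi_3O_10(OH)_2: molar mass 463.618 g/mol; 12×15.999 = 191.988 g → 41.41 wt%.
Difference = 41.10 − 41.41 = -0.31 percentage points.

-0.31 percentage points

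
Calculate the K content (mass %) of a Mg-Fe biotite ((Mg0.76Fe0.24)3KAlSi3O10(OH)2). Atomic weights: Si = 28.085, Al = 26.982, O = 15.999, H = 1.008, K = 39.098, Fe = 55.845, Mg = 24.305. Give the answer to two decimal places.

8.89 mass %

Formula mass = 2.28*24.305 + 0.72*55.845 + 1*39.098 + 1*26.982 + 3*28.085 + 12*15.999 + 2*1.008 = 439.963 g/mol, of which 39.098 g is K.
So K makes up 39.098/439.963 = 0.0889 of the mass, i.e. 8.89%.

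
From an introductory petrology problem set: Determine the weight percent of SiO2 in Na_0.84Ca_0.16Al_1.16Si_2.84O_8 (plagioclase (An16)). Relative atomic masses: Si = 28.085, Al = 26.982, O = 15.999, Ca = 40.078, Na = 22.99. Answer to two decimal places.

64.45 wt%

Molar mass of Na_0.84Ca_0.16Al_1.16Si_2.84O_8 = 0.84·22.99 + 0.16·40.078 + 1.16·26.982 + 2.84·28.085 + 8·15.999 = 264.777 g/mol.
Each formula unit contains 2.84 Si, equivalent to 2.84/1 = 2.8400 mol SiO2.
M(SiO2) = 1×28.085 + 2×15.999 = 60.083 g/mol.
Mass of SiO2 per formula unit = 2.8400 × 60.083 = 170.636 g.
SiO2 wt% = 170.636 / 264.777 × 100 = 64.45%.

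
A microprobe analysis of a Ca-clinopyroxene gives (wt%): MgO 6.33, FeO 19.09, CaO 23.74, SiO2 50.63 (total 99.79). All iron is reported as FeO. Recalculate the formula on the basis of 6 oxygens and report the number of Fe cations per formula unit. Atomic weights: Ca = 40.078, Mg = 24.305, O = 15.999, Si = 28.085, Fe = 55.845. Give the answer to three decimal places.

MgO: 6.33/40.304 = 0.15706 mol → 0.15706 mol Mg, 0.15706 mol O.
FeO: 19.09/71.844 = 0.26571 mol → 0.26571 mol Fe, 0.26571 mol O.
CaO: 23.74/56.077 = 0.42335 mol → 0.42335 mol Ca, 0.42335 mol O.
SiO2: 50.63/60.083 = 0.84267 mol → 0.84267 mol Si, 1.68534 mol O.
Total oxygen = 2.53146 mol. Normalization factor = 6/2.53146 = 2.37017.
Fe per 6 O = 0.26571 × 2.37017 = 0.630.

0.630 Fe apfu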